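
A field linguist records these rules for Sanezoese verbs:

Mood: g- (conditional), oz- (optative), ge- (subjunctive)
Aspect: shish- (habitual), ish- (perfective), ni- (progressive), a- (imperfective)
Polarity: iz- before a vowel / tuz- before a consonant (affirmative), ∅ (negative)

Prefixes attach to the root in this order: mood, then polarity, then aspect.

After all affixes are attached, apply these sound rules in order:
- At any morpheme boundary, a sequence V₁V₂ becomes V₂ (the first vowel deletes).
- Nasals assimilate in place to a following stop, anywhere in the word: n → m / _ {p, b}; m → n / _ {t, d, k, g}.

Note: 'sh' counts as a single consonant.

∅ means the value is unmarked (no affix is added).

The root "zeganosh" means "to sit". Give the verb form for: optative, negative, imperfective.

Attach mood optative oz- → ozzeganosh.
polarity = negative: zero marking, form stays ozzeganosh.
Attach aspect imperfective a- → aozzeganosh.
Apply vowel deletion: aozzeganosh → ozzeganosh.
Nasal assimilation: no change.

ozzeganosh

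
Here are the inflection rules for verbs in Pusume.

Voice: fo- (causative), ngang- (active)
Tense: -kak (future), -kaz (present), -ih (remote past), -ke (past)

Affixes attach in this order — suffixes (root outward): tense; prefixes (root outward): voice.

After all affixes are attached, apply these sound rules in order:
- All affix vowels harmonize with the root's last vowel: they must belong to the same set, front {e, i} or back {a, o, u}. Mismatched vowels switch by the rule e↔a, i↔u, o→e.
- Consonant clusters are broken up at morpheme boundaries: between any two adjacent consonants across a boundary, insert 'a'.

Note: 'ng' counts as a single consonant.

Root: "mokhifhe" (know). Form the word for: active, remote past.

ngengamokhifheih

Attach tense remote past -ih → mokhifheih.
Attach voice active ngang- → ngangmokhifheih.
Apply vowel harmony: ngangmokhifheih → ngengmokhifheih.
Apply epenthesis: ngengmokhifheih → ngengamokhifheih.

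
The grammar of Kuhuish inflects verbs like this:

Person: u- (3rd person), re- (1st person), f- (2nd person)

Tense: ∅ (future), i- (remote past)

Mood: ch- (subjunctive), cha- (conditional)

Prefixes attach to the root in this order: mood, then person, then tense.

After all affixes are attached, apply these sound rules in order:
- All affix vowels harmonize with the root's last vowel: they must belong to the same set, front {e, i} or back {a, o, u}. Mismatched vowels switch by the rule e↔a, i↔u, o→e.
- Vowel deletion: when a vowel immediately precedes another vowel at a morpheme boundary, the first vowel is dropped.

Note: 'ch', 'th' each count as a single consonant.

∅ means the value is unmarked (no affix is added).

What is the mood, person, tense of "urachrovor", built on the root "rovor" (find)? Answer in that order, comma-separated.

Segment: i-re-ch-rovor.
mood: ch- → subjunctive.
person: re- → 1st person.
tense: i- → remote past.

subjunctive, 1st person, remote past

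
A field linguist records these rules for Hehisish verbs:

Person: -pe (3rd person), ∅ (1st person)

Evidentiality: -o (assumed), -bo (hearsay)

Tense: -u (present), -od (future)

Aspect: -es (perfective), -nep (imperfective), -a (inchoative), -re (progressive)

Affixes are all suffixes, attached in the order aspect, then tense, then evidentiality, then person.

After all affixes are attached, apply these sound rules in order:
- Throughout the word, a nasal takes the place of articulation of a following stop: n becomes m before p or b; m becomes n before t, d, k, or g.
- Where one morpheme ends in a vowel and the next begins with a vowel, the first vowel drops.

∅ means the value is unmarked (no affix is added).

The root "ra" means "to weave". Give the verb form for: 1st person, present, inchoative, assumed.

ro

Attach aspect inchoative -a → raa.
Attach tense present -u → raau.
Attach evidentiality assumed -o → raauo.
person = 1st person: zero marking, form stays raauo.
Nasal assimilation: no change.
Apply vowel deletion: raauo → ro.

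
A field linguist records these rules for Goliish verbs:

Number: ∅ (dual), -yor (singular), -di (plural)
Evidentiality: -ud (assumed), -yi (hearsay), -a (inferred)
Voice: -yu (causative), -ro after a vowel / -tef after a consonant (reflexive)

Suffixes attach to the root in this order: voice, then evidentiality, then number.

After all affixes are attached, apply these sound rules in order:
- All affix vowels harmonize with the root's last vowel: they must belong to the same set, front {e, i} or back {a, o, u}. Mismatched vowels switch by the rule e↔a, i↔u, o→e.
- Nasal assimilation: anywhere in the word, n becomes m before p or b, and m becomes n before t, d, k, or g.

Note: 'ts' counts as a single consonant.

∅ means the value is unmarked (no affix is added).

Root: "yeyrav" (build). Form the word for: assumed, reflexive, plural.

yeyravtafuddu

Attach voice reflexive -tef (after consonant 'v') → yeyravtef.
Attach evidentiality assumed -ud → yeyravtefud.
Attach number plural -di → yeyravtefuddi.
Apply vowel harmony: yeyravtefuddi → yeyravtafuddu.
Nasal assimilation: no change.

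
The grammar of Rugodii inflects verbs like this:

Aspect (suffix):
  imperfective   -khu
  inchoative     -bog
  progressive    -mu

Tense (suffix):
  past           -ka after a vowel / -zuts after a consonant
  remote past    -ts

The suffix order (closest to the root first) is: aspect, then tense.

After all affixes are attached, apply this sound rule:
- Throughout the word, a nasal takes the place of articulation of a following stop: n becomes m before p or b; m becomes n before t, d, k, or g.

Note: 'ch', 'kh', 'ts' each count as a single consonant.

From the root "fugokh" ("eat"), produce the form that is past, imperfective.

fugokhkhuka

Attach aspect imperfective -khu → fugokhkhu.
Attach tense past -ka (after vowel 'u') → fugokhkhuka.
Nasal assimilation: no change.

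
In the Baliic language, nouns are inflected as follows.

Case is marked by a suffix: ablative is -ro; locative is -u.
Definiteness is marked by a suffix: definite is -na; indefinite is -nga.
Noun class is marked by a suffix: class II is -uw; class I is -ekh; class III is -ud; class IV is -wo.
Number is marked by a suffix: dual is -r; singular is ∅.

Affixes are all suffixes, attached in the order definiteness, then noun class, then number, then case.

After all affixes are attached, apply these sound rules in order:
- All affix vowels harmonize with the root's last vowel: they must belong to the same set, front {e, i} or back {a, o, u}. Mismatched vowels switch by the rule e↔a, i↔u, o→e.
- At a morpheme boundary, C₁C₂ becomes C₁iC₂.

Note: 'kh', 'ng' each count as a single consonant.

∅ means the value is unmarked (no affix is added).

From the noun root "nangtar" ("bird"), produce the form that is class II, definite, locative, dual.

Attach definiteness definite -na → nangtarna.
Attach noun class class II -uw → nangtarnauw.
Attach number dual -r → nangtarnauwr.
Attach case locative -u → nangtarnauwru.
Vowel harmony: no change.
Apply epenthesis: nangtarnauwru → nangtarinauwiru.

nangtarinauwiru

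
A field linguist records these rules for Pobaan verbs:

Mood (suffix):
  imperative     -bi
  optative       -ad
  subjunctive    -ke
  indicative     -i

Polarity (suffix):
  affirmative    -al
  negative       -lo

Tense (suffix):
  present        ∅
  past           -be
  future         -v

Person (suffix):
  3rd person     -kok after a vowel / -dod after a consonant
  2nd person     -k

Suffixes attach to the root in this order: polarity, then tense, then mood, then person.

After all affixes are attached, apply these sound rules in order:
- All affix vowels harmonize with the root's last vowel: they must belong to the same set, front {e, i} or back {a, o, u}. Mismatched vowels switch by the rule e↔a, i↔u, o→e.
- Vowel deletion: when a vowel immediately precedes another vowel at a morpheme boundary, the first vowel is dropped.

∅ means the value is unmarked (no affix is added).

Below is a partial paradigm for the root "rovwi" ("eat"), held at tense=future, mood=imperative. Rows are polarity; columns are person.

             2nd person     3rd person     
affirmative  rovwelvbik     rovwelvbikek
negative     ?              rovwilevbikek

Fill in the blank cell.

Attach polarity negative -lo → rovwilo.
Attach tense future -v → rovwilov.
Attach mood imperative -bi → rovwilovbi.
Attach person 2nd person -k → rovwilovbik.
Apply vowel harmony: rovwilovbik → rovwilevbik.
Vowel deletion: no change.

rovwilevbik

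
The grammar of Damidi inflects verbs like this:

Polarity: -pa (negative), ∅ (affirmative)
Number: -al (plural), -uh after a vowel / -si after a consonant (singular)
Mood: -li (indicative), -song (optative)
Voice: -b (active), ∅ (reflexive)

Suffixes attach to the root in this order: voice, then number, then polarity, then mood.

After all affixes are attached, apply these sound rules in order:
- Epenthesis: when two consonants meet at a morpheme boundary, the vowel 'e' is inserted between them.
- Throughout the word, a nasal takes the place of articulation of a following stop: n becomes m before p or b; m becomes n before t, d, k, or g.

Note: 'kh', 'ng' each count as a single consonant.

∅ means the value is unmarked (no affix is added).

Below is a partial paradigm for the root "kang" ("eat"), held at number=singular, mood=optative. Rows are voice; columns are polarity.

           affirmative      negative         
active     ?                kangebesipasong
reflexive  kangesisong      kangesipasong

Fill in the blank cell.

Attach voice active -b → kangb.
Attach number singular -si (after consonant 'b') → kangbsi.
polarity = affirmative: zero marking, form stays kangbsi.
Attach mood optative -song → kangbsisong.
Apply epenthesis: kangbsisong → kangebesisong.
Nasal assimilation: no change.

kangebesisong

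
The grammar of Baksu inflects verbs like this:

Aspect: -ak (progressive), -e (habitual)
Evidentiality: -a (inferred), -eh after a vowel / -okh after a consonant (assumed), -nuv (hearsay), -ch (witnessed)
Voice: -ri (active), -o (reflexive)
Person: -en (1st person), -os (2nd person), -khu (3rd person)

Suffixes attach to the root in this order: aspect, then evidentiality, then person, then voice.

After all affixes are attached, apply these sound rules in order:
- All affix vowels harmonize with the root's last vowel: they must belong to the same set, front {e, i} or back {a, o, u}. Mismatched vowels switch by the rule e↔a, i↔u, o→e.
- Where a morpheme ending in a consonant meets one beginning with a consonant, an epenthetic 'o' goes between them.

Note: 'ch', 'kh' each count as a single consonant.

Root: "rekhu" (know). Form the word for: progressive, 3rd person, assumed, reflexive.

rekhuakokhokhuo

Attach aspect progressive -ak → rekhuak.
Attach evidentiality assumed -okh (after consonant 'k') → rekhuakokh.
Attach person 3rd person -khu → rekhuakokhkhu.
Attach voice reflexive -o → rekhuakokhkhuo.
Vowel harmony: no change.
Apply epenthesis: rekhuakokhkhuo → rekhuakokhokhuo.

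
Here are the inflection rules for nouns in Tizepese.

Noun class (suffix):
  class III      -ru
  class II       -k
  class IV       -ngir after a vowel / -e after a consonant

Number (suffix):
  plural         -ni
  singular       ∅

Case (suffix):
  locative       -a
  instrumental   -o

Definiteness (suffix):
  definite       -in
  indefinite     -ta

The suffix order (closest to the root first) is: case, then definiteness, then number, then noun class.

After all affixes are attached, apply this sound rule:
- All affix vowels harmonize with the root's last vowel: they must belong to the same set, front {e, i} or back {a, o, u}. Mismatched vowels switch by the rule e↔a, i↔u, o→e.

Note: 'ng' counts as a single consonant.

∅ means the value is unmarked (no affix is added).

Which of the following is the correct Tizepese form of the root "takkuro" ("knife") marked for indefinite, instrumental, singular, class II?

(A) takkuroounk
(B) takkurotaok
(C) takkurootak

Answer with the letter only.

Attach case instrumental -o → takkuroo.
Attach definiteness indefinite -ta → takkuroota.
number = singular: zero marking, form stays takkuroota.
Attach noun class class II -k → takkurootak.
Vowel harmony: no change.
So the correct form is takkurootak, option (C).
(B) takkurotaok is wrong: it has the affixes in the wrong order.
(A) takkuroounk is wrong: it uses definite instead of indefinite for definiteness.

C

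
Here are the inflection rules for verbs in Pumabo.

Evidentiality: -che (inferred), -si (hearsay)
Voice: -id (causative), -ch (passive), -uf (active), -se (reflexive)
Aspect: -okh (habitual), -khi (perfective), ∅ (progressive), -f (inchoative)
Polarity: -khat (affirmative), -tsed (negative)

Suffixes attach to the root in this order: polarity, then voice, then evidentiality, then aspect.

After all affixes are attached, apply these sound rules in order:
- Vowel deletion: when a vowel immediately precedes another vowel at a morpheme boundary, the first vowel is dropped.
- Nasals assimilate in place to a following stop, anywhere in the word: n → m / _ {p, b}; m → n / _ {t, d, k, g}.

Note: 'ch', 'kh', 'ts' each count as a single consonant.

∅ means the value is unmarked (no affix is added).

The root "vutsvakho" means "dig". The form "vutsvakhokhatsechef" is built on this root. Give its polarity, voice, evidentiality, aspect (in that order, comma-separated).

affirmative, reflexive, inferred, inchoative

Segment: vutsvakho-khat-se-che-f.
polarity: -khat → affirmative.
voice: -se → reflexive.
evidentiality: -che → inferred.
aspect: -f → inchoative.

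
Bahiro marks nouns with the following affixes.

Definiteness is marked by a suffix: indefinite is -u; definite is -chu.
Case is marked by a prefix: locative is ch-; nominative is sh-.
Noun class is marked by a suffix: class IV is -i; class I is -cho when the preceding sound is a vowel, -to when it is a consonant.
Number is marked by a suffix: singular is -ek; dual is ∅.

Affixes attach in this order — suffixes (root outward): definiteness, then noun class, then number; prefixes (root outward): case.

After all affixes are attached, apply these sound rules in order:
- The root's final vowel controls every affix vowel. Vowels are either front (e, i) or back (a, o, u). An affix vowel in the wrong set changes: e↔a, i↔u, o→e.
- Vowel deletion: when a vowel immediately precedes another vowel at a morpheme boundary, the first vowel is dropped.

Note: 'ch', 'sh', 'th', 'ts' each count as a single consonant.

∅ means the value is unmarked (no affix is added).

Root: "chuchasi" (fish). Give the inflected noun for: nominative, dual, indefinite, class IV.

Attach definiteness indefinite -u → chuchasiu.
Attach noun class class IV -i → chuchasiui.
number = dual: zero marking, form stays chuchasiui.
Attach case nominative sh- → shchuchasiui.
Apply vowel harmony: shchuchasiui → shchuchasiii.
Apply vowel deletion: shchuchasiii → shchuchasi.

shchuchasi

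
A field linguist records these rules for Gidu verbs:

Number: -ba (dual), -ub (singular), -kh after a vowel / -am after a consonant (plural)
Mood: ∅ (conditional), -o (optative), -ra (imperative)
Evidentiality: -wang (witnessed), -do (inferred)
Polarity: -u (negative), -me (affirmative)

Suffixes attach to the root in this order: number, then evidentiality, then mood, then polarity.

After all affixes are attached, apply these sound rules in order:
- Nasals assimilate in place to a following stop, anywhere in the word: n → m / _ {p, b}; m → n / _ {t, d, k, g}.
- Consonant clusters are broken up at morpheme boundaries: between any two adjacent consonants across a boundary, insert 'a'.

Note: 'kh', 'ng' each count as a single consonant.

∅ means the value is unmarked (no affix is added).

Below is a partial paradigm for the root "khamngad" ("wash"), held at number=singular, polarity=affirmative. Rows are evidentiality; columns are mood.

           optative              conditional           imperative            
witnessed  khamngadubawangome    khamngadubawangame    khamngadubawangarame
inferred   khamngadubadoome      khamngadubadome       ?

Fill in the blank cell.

khamngadubadorame

Attach number singular -ub → khamngadub.
Attach evidentiality inferred -do → khamngadubdo.
Attach mood imperative -ra → khamngadubdora.
Attach polarity affirmative -me → khamngadubdorame.
Nasal assimilation: no change.
Apply epenthesis: khamngadubdorame → khamngadubadorame.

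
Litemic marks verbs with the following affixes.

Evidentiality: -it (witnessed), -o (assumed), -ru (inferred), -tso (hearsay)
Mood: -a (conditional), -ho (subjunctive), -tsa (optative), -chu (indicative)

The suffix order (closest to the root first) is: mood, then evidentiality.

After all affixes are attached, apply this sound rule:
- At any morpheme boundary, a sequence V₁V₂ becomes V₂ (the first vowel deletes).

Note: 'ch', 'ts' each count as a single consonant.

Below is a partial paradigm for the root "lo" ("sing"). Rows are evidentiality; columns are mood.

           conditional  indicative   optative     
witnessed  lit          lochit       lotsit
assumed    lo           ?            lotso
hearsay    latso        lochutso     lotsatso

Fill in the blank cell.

locho

Attach mood indicative -chu → lochu.
Attach evidentiality assumed -o → lochuo.
Apply vowel deletion: lochuo → locho.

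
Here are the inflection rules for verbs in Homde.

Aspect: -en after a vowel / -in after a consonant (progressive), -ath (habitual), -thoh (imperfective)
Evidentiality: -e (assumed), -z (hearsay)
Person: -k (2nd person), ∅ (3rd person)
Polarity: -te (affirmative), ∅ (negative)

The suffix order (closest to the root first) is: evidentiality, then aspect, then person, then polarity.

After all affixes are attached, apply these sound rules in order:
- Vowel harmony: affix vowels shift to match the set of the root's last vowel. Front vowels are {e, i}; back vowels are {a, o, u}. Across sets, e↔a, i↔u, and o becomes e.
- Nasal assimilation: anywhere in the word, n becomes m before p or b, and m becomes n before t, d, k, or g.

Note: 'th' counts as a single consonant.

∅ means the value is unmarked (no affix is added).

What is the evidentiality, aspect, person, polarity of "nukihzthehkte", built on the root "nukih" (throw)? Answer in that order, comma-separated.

Segment: nukih-z-thoh-k-te.
evidentiality: -z → hearsay.
aspect: -thoh → imperfective.
person: -k → 2nd person.
polarity: -te → affirmative.

hearsay, imperfective, 2nd person, affirmative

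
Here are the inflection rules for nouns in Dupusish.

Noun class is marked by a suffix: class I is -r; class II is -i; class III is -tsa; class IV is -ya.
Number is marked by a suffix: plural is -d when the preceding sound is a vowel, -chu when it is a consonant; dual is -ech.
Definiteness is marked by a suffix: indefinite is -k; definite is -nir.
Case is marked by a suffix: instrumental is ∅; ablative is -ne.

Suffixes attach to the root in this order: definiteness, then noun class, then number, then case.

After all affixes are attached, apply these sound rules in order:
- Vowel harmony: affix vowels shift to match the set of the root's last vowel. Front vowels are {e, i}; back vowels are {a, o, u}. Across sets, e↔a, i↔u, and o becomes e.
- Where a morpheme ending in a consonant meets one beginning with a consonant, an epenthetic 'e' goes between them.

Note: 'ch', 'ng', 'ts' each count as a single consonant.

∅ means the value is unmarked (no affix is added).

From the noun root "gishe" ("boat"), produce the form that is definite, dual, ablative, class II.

gisheniriechene

Attach definiteness definite -nir → gishenir.
Attach noun class class II -i → gisheniri.
Attach number dual -ech → gisheniriech.
Attach case ablative -ne → gisheniriechne.
Vowel harmony: no change.
Apply epenthesis: gisheniriechne → gisheniriechene.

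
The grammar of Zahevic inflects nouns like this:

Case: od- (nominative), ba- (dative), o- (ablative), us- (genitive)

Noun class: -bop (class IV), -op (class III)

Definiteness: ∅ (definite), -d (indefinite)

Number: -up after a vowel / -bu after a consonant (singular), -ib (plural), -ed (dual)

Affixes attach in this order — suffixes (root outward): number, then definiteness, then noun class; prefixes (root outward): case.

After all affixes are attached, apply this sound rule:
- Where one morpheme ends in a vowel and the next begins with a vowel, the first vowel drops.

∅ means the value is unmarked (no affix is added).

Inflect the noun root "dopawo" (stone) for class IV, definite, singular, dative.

Attach number singular -up (after vowel 'o') → dopawoup.
definiteness = definite: zero marking, form stays dopawoup.
Attach noun class class IV -bop → dopawoupbop.
Attach case dative ba- → badopawoupbop.
Apply vowel deletion: badopawoupbop → badopawupbop.

badopawupbop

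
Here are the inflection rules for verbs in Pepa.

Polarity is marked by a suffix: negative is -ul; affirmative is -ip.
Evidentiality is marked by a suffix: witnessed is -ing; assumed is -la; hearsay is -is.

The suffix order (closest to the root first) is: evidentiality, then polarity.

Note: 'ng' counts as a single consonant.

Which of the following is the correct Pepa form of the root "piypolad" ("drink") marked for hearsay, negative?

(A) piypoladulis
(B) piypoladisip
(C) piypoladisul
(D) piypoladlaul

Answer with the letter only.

C

Attach evidentiality hearsay -is → piypoladis.
Attach polarity negative -ul → piypoladisul.
So the correct form is piypoladisul, option (C).
(B) piypoladisip is wrong: it uses affirmative instead of negative for polarity.
(A) piypoladulis is wrong: it has the affixes in the wrong order.
(D) piypoladlaul is wrong: it uses assumed instead of hearsay for evidentiality.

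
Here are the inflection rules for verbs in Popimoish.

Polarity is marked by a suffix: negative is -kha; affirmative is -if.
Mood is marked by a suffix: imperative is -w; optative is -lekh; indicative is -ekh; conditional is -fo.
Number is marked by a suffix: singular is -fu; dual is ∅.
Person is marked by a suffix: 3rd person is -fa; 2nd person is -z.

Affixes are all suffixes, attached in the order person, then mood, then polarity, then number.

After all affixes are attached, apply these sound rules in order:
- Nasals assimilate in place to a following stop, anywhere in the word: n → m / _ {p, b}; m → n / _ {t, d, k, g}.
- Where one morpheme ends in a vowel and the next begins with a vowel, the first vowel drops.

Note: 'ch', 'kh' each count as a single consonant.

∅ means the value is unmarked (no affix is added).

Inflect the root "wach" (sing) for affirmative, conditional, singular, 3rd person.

wachfafiffu

Attach person 3rd person -fa → wachfa.
Attach mood conditional -fo → wachfafo.
Attach polarity affirmative -if → wachfafoif.
Attach number singular -fu → wachfafoiffu.
Nasal assimilation: no change.
Apply vowel deletion: wachfafoiffu → wachfafiffu.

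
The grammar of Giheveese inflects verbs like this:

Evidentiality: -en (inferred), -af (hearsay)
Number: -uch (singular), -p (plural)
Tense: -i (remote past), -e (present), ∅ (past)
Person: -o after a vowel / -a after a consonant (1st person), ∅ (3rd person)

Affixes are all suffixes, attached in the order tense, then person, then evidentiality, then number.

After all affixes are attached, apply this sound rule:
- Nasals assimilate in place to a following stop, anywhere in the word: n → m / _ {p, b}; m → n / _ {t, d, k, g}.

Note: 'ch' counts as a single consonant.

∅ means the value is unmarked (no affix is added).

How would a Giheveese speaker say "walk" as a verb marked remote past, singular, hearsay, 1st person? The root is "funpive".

Attach tense remote past -i → funpivei.
Attach person 1st person -o (after vowel 'i') → funpiveio.
Attach evidentiality hearsay -af → funpiveioaf.
Attach number singular -uch → funpiveioafuch.
Apply nasal assimilation: funpiveioafuch → fumpiveioafuch.

fumpiveioafuch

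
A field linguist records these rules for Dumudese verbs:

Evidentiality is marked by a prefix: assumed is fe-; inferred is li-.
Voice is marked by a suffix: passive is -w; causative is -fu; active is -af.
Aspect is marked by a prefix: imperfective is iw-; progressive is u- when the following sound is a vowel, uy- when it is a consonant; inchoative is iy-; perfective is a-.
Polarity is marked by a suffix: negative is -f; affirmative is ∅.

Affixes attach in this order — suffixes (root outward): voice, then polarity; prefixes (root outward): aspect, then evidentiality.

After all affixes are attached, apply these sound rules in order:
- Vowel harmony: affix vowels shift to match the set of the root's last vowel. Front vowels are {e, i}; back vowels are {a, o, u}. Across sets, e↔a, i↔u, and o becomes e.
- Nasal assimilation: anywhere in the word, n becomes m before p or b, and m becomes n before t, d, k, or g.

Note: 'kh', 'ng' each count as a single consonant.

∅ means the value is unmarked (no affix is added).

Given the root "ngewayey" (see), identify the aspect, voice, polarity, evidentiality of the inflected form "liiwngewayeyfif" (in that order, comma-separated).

imperfective, causative, negative, inferred

Segment: li-iw-ngewayey-fu-f.
aspect: iw- → imperfective.
voice: -fu → causative.
polarity: -f → negative.
evidentiality: li- → inferred.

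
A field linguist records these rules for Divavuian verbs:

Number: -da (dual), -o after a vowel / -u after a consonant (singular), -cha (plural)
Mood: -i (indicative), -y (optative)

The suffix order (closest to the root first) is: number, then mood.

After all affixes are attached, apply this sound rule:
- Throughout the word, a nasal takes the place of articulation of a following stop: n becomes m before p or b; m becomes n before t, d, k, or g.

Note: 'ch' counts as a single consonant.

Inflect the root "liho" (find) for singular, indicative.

lihooi

Attach number singular -o (after vowel 'o') → lihoo.
Attach mood indicative -i → lihooi.
Nasal assimilation: no change.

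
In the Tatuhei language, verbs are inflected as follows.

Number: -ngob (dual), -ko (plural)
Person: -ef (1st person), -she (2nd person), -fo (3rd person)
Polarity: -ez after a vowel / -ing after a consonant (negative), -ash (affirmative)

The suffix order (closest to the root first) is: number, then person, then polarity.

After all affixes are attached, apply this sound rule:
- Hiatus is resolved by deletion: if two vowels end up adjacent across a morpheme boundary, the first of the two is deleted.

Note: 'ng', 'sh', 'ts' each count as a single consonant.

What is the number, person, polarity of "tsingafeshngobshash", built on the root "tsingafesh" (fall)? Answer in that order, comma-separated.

Segment: tsingafesh-ngob-she-ash.
number: -ngob → dual.
person: -she → 2nd person.
polarity: -ash → affirmative.

dual, 2nd person, affirmative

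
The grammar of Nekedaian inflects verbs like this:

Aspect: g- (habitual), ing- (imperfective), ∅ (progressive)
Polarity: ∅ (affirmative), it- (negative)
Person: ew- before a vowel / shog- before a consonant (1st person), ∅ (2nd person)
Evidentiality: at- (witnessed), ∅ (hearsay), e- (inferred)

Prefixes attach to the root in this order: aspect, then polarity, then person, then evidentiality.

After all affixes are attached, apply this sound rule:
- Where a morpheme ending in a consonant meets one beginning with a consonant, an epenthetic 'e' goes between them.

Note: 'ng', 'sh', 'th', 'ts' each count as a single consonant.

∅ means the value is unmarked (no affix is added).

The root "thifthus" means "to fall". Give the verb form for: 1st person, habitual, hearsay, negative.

Attach aspect habitual g- → gthifthus.
Attach polarity negative it- → itgthifthus.
Attach person 1st person ew- (before vowel 'i') → ewitgthifthus.
evidentiality = hearsay: zero marking, form stays ewitgthifthus.
Apply epenthesis: ewitgthifthus → ewitegethifthus.

ewitegethifthus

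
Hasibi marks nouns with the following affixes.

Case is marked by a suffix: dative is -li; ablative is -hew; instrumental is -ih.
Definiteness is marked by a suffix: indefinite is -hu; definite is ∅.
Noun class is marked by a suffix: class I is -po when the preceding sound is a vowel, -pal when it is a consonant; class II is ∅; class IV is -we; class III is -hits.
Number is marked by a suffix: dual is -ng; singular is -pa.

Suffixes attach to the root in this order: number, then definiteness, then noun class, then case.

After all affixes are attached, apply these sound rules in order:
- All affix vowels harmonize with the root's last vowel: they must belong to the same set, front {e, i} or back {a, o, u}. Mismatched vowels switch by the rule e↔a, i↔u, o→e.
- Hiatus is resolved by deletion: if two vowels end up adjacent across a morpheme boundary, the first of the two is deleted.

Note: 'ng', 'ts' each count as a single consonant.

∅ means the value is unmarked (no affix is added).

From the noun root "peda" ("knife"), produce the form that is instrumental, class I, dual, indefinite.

Attach number dual -ng → pedang.
Attach definiteness indefinite -hu → pedanghu.
Attach noun class class I -po (after vowel 'u') → pedanghupo.
Attach case instrumental -ih → pedanghupoih.
Apply vowel harmony: pedanghupoih → pedanghupouh.
Apply vowel deletion: pedanghupouh → pedanghupuh.

pedanghupuh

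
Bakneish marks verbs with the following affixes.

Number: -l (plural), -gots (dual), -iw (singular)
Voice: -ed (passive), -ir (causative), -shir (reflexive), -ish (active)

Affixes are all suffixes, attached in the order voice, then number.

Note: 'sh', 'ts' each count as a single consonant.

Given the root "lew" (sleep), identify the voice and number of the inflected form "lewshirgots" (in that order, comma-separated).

Segment: lew-shir-gots.
voice: -shir → reflexive.
number: -gots → dual.

reflexive, dual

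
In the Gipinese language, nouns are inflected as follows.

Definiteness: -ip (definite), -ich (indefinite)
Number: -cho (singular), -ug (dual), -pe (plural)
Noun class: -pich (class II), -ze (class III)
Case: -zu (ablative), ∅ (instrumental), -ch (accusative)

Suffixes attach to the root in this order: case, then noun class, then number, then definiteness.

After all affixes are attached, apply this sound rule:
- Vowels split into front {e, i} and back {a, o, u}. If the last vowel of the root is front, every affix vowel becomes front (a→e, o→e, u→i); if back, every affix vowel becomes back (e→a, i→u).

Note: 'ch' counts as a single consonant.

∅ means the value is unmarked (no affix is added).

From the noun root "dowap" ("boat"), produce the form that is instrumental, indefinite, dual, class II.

case = instrumental: zero marking, form stays dowap.
Attach noun class class II -pich → dowappich.
Attach number dual -ug → dowappichug.
Attach definiteness indefinite -ich → dowappichugich.
Apply vowel harmony: dowappichugich → dowappuchuguch.

dowappuchuguch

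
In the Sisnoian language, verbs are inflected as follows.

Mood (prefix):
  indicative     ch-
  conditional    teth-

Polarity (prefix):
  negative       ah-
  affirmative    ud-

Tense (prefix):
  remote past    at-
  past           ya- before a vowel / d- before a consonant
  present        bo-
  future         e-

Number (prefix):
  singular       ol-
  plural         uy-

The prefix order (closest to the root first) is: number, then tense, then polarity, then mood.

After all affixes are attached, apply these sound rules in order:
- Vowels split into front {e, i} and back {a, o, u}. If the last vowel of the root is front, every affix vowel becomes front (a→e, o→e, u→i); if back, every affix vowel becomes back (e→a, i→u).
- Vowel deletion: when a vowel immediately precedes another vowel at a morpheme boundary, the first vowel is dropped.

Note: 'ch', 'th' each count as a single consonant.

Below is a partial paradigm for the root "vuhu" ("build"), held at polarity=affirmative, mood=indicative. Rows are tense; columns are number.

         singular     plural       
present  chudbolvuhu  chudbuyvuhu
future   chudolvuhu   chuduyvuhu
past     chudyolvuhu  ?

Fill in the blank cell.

Attach number plural uy- → uyvuhu.
Attach tense past ya- (before vowel 'u') → yauyvuhu.
Attach polarity affirmative ud- → udyauyvuhu.
Attach mood indicative ch- → chudyauyvuhu.
Vowel harmony: no change.
Apply vowel deletion: chudyauyvuhu → chudyuyvuhu.

chudyuyvuhu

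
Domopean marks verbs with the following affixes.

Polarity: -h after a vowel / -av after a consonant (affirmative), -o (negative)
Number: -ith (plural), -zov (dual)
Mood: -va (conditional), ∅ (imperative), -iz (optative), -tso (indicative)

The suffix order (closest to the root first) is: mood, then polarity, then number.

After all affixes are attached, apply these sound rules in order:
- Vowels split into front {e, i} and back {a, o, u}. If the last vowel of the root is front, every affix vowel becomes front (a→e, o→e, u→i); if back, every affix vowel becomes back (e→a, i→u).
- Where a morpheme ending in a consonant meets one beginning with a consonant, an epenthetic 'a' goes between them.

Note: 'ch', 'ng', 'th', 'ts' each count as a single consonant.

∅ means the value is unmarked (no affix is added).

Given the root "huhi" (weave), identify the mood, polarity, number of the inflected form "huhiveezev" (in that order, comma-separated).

Segment: huhi-va-o-zov.
mood: -va → conditional.
polarity: -o → negative.
number: -zov → dual.

conditional, negative, dual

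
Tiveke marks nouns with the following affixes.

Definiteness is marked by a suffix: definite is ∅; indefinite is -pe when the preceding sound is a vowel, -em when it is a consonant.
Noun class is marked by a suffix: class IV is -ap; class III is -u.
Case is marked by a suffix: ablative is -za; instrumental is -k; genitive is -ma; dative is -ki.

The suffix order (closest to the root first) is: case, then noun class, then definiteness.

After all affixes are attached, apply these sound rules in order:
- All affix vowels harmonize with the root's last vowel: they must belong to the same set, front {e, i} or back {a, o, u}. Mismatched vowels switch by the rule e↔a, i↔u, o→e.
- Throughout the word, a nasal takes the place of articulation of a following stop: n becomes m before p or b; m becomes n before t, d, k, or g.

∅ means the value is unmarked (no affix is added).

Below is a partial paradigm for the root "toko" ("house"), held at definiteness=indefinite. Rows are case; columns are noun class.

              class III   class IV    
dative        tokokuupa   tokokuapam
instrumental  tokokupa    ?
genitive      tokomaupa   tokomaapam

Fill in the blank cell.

tokokapam

Attach case instrumental -k → tokok.
Attach noun class class IV -ap → tokokap.
Attach definiteness indefinite -em (after consonant 'p') → tokokapem.
Apply vowel harmony: tokokapem → tokokapam.
Nasal assimilation: no change.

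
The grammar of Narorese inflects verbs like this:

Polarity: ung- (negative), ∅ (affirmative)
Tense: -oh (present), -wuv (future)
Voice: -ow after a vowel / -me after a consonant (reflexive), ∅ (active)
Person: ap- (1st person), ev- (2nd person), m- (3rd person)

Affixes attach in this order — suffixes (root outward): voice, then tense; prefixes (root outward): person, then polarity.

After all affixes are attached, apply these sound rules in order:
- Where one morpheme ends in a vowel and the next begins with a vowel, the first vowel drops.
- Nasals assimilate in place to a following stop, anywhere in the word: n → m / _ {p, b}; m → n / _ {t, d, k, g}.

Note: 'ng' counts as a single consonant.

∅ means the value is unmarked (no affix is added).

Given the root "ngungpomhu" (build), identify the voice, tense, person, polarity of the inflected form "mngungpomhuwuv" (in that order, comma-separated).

active, future, 3rd person, affirmative

Segment: m-ngungpomhu-wuv.
voice: ∅ → active.
tense: -wuv → future.
person: m- → 3rd person.
polarity: ∅ → affirmative.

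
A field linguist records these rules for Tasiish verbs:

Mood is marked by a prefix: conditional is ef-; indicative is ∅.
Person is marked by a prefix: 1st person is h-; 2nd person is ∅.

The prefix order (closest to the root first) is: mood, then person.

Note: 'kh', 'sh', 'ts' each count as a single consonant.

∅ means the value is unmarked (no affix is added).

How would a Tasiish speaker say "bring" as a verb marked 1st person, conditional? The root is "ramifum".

heframifum

Attach mood conditional ef- → eframifum.
Attach person 1st person h- → heframifum.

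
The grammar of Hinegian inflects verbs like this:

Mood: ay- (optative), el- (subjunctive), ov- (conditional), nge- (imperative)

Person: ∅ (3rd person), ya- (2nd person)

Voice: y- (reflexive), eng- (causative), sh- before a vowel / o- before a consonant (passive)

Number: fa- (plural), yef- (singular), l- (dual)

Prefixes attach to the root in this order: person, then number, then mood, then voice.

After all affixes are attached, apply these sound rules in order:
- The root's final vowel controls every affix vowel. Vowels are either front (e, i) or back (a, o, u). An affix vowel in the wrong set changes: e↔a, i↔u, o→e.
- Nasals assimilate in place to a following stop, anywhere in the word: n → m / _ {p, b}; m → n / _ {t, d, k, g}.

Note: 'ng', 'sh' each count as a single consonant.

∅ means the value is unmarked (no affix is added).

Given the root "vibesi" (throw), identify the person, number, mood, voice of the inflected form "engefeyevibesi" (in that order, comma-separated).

Segment: o-nge-fa-ya-vibesi.
person: ya- → 2nd person.
number: fa- → plural.
mood: nge- → imperative.
voice: sh/o- → passive.

2nd person, plural, imperative, passive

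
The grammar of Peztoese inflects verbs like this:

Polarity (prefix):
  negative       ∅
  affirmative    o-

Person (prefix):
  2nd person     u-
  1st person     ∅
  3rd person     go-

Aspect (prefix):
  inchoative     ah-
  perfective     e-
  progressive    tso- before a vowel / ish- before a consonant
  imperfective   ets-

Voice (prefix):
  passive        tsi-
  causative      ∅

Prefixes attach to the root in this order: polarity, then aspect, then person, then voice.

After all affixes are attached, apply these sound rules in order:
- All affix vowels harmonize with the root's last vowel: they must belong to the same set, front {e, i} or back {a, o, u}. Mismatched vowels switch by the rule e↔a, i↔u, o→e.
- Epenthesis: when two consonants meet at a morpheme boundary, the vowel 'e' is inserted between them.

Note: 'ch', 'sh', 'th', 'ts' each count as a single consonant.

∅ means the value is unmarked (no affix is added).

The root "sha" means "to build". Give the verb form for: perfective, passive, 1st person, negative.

tsuasha

polarity = negative: zero marking, form stays sha.
Attach aspect perfective e- → esha.
person = 1st person: zero marking, form stays esha.
Attach voice passive tsi- → tsiesha.
Apply vowel harmony: tsiesha → tsuasha.
Epenthesis: no change.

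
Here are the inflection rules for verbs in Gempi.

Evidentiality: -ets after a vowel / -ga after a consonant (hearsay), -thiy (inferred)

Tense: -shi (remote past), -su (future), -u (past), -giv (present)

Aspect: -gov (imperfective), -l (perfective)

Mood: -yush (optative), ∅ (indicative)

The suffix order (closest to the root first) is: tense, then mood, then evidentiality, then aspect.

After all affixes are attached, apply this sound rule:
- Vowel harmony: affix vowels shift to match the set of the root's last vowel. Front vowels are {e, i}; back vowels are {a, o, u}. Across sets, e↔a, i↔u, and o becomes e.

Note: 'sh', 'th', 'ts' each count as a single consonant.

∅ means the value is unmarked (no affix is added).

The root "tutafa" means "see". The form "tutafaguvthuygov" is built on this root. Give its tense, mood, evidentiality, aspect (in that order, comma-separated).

present, indicative, inferred, imperfective

Segment: tutafa-giv-thiy-gov.
tense: -giv → present.
mood: ∅ → indicative.
evidentiality: -thiy → inferred.
aspect: -gov → imperfective.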